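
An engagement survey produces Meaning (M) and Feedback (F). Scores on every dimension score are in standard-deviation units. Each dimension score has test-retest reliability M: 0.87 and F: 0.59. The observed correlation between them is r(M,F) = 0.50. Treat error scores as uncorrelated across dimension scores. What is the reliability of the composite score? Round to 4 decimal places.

Var(M+F) = 2 + 2·[0.50] = 2 + 1 = 3.
Under uncorrelated errors the observed covariances equal the true-score covariances, so only the own-variance terms attenuate.
True-score variance = [0.87 + 0.59] + 1 = 1.46 + 1 = 2.46.
Reliability = 2.46 / 3 = 0.8200.

0.8200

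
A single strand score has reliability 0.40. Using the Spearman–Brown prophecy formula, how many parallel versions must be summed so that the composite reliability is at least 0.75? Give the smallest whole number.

5

k ≥ ρ*(1−ρ₁)/(ρ₁(1−ρ*)) = 0.75·0.60 / (0.40·0.25) = 4.500.
Smallest integer k = 5.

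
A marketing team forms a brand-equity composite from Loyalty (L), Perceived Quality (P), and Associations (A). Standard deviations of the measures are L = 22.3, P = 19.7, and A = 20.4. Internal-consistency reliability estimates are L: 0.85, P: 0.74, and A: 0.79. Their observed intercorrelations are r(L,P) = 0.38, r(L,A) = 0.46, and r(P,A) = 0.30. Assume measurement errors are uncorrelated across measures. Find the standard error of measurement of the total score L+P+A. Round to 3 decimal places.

Var(total) = 1301.54 + 993.53 = 2295.07.
True-score variance = 1038.65 + 993.53 = 2032.18, so reliability = 0.8855.
Error variance = 2295.07 − 2032.18 = 262.89; SEM = √262.89 = 16.214.

16.214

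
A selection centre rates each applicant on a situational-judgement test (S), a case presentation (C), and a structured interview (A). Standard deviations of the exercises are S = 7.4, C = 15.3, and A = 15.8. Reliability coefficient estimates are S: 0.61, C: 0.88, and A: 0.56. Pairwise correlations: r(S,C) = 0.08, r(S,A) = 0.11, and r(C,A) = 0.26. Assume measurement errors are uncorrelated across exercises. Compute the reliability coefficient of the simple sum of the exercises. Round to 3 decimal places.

0.775

Var(S+C+A) = 7.4² + 15.3² + 15.8² + 2·[7.4·15.3·0.08 + 7.4·15.8·0.11 + 15.3·15.8·0.26] = 538.49 + 169.542 = 708.032.
Under uncorrelated errors the observed covariances equal the true-score covariances, so only the own-variance terms attenuate.
True-score variance = [7.4²·0.61 + 15.3²·0.88 + 15.8²·0.56] + 169.542 = 379.201 + 169.542 = 548.744.
Reliability = 548.744 / 708.032 = 0.775.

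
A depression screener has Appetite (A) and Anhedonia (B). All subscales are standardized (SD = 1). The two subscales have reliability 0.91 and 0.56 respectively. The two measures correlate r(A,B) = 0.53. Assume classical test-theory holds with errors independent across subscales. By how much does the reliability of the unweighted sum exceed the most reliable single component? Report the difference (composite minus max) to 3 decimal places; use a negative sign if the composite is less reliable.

Var(sum) = 2 + 1.06 = 3.06; true-score variance = 1.47 + 1.06 = 2.53; composite reliability = 0.8268.
Max component reliability = 0.9100.
Difference = 0.8268 − 0.9100 = -0.083.

-0.083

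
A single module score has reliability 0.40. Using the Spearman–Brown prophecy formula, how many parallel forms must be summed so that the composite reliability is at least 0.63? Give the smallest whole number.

k ≥ ρ*(1−ρ₁)/(ρ₁(1−ρ*)) = 0.63·0.60 / (0.40·0.37) = 2.554.
Smallest integer k = 3.

3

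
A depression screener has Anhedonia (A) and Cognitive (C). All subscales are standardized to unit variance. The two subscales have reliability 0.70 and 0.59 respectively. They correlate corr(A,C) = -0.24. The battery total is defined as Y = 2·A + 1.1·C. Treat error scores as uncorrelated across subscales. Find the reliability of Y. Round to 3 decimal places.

0.592

Var(Y) = 2² + 1.1² + 2·[2.2·(-0.24)] = 5.21 − 1.056 = 4.154.
Because errors are independent across components, Cov(Tᵢ,Tⱼ) = Cov(Xᵢ,Xⱼ); the off-diagonal part of the true-score variance is the same as above.
True-score variance = [2²·0.70 + 1.1²·0.59] − 1.056 = 3.5139 − 1.056 = 2.4579.
Reliability = 2.4579 / 4.154 = 0.592.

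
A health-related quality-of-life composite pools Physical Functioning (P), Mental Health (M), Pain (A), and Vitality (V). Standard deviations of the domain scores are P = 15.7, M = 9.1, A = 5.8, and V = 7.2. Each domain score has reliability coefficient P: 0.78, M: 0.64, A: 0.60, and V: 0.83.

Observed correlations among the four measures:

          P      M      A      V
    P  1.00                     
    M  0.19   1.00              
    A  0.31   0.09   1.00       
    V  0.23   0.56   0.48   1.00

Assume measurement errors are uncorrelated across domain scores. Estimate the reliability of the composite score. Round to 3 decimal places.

0.848

Var(P+M+A+V) = 15.7² + 9.1² + 5.8² + 7.2² + 2·[15.7·9.1·0.19 + 15.7·5.8·0.31 + 15.7·7.2·0.23 + 9.1·5.8·0.09 + 9.1·7.2·0.56 + 5.8·7.2·0.48] = 414.78 + 285.719 = 700.499.
Under uncorrelated errors the observed covariances equal the true-score covariances, so only the own-variance terms attenuate.
True-score variance = [15.7²·0.78 + 9.1²·0.64 + 5.8²·0.60 + 7.2²·0.83] + 285.719 = 308.472 + 285.719 = 594.19.
Reliability = 594.19 / 700.499 = 0.848.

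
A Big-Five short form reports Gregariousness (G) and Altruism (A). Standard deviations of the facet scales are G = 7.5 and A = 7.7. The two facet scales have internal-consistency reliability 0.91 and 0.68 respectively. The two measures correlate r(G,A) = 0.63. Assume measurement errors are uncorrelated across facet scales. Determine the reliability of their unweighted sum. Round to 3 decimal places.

Var(G+A) = 7.5² + 7.7² + 2·[7.5·7.7·0.63] = 115.54 + 72.765 = 188.305.
Under uncorrelated errors the observed covariances equal the true-score covariances, so only the own-variance terms attenuate.
True-score variance = [7.5²·0.91 + 7.7²·0.68] + 72.765 = 91.5047 + 72.765 = 164.27.
Reliability = 164.27 / 188.305 = 0.872.

0.872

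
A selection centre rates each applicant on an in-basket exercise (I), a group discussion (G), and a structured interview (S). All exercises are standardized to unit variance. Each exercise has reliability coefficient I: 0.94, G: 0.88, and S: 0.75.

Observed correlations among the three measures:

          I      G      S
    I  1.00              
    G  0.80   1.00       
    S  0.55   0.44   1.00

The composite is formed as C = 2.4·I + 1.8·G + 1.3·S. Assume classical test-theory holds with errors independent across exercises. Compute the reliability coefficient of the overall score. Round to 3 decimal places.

Var(C) = 2.4² + 1.8² + 1.3² + 2·[4.32·0.80 + 3.12·0.55 + 2.34·0.44] = 10.69 + 12.4032 = 23.0932.
With uncorrelated errors the cross-covariances are all true-score covariance, so they carry over unchanged; only the diagonal terms shrink to ρᵢσᵢ².
True-score variance = [2.4²·0.94 + 1.8²·0.88 + 1.3²·0.75] + 12.4032 = 9.5331 + 12.4032 = 21.9363.
Reliability = 21.9363 / 23.0932 = 0.950.

0.950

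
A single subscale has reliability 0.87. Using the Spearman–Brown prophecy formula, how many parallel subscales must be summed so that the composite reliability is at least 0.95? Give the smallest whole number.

k ≥ ρ*(1−ρ₁)/(ρ₁(1−ρ*)) = 0.95·0.13 / (0.87·0.05) = 2.839.
Smallest integer k = 3.

3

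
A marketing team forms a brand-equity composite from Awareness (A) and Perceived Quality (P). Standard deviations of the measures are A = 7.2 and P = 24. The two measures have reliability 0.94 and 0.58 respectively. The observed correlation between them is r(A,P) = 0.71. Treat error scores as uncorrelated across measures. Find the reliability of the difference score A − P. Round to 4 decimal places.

0.3593

Var(A−P) = 7.2² + 24² − 2·7.2·24·0.71 = 627.84 − 245.376 = 382.464.
Because errors are independent across components, Cov(Tᵢ,Tⱼ) = Cov(Xᵢ,Xⱼ); the off-diagonal part of the true-score variance is the same as above.
True-score variance = [7.2²·0.94 + 24²·0.58] − 245.376 = 382.81 − 245.376 = 137.434.
Reliability = 137.434 / 382.464 = 0.3593.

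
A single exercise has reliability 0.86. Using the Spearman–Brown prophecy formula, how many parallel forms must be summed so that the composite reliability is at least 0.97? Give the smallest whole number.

k ≥ ρ*(1−ρ₁)/(ρ₁(1−ρ*)) = 0.97·0.14 / (0.86·0.03) = 5.264.
Smallest integer k = 6.

6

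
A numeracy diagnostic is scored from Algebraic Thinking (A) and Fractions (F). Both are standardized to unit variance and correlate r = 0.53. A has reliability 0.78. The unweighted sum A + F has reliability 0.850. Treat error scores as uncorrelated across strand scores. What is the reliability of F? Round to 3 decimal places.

Var(A+F) = 2 + 2·0.53 = 3.060.
True-score variance = ρ_A + ρ_F + 2·0.53, so 0.850 = (0.78 + ρ_F + 1.06) / 3.060.
ρ_F = 0.850·3.060 − 0.78 − 1.06 = 0.761.

0.761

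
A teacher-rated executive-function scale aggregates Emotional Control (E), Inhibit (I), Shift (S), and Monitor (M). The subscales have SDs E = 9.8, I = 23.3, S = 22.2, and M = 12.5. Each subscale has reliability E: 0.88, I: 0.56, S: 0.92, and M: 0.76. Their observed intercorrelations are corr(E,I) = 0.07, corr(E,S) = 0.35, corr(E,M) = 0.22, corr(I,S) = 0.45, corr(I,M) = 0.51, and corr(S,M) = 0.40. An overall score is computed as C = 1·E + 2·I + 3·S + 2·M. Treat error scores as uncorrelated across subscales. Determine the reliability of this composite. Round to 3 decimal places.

Var(C) = 9.8² + 2²·23.3² + 3²·22.2² + 2²·12.5² + 2·[2·9.8·23.3·0.07 + 3·9.8·22.2·0.35 + 2·9.8·12.5·0.22 + 6·23.3·22.2·0.45 + 4·23.3·12.5·0.51 + 6·22.2·12.5·0.40] = 7328.16 + 5942.12 = 13270.3.
Under uncorrelated errors the observed covariances equal the true-score covariances, so only the own-variance terms attenuate.
True-score variance = [9.8²·0.88 + 2²·23.3²·0.56 + 3²·22.2²·0.92 + 2²·12.5²·0.76] + 5942.12 = 5856.3 + 5942.12 = 11798.4.
Reliability = 11798.4 / 13270.3 = 0.889.

0.889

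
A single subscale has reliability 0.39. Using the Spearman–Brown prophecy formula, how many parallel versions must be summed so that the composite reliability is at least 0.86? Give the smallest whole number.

k ≥ ρ*(1−ρ₁)/(ρ₁(1−ρ*)) = 0.86·0.61 / (0.39·0.14) = 9.608.
Smallest integer k = 10.

10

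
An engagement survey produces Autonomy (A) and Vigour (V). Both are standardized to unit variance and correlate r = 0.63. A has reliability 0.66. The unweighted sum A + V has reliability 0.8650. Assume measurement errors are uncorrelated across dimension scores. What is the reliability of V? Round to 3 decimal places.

0.900

Var(A+V) = 2 + 2·0.63 = 3.260.
True-score variance = ρ_A + ρ_V + 2·0.63, so 0.8650 = (0.66 + ρ_V + 1.26) / 3.260.
ρ_V = 0.8650·3.260 − 0.66 − 1.26 = 0.900.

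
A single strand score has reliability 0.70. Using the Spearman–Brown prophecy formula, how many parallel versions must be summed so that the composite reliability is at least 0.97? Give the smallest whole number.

k ≥ ρ*(1−ρ₁)/(ρ₁(1−ρ*)) = 0.97·0.30 / (0.70·0.03) = 13.857.
Smallest integer k = 14.

14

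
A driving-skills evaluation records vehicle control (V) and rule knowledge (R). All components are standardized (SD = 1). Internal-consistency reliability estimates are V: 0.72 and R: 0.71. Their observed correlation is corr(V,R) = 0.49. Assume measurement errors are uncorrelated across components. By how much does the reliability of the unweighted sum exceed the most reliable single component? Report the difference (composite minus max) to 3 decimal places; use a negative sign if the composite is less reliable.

Var(sum) = 2 + 0.98 = 2.98; true-score variance = 1.43 + 0.98 = 2.41; composite reliability = 0.8087.
Max component reliability = 0.7200.
Difference = 0.8087 − 0.7200 = 0.089.

0.089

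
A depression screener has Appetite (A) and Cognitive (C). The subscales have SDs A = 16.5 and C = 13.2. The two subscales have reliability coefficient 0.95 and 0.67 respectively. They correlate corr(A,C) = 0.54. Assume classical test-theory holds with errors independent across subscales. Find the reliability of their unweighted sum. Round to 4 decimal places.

0.8957

Var(A+C) = 16.5² + 13.2² + 2·[16.5·13.2·0.54] = 446.49 + 235.224 = 681.714.
Under uncorrelated errors the observed covariances equal the true-score covariances, so only the own-variance terms attenuate.
True-score variance = [16.5²·0.95 + 13.2²·0.67] + 235.224 = 375.378 + 235.224 = 610.602.
Reliability = 610.602 / 681.714 = 0.8957.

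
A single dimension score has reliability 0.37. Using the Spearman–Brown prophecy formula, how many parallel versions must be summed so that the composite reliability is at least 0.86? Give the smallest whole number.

11

k ≥ ρ*(1−ρ₁)/(ρ₁(1−ρ*)) = 0.86·0.63 / (0.37·0.14) = 10.459.
Smallest integer k = 11.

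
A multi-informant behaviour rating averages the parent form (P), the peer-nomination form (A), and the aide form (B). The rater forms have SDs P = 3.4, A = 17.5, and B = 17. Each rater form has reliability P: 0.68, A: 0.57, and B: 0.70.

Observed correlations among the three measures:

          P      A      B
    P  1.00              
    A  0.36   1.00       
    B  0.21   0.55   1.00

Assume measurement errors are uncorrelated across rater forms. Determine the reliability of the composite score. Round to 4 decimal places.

0.7782

Var(P+A+B) = 3.4² + 17.5² + 17² + 2·[3.4·17.5·0.36 + 3.4·17·0.21 + 17.5·17·0.55] = 606.81 + 394.366 = 1001.18.
Because errors are independent across components, Cov(Tᵢ,Tⱼ) = Cov(Xᵢ,Xⱼ); the off-diagonal part of the true-score variance is the same as above.
True-score variance = [3.4²·0.68 + 17.5²·0.57 + 17²·0.70] + 394.366 = 384.723 + 394.366 = 779.089.
Reliability = 779.089 / 1001.18 = 0.7782.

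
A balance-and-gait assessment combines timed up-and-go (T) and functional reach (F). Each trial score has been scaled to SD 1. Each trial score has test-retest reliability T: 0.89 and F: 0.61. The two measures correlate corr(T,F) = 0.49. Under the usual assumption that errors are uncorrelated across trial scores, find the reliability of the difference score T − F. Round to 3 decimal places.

Var(T−F) = 1 + 1 − 2·0.49 = 2 − 0.98 = 1.02.
With uncorrelated errors the cross-covariances are all true-score covariance, so they carry over unchanged; only the diagonal terms shrink to ρᵢσᵢ².
True-score variance = [0.89 + 0.61] − 0.98 = 1.5 − 0.98 = 0.52.
Reliability = 0.52 / 1.02 = 0.510.

0.510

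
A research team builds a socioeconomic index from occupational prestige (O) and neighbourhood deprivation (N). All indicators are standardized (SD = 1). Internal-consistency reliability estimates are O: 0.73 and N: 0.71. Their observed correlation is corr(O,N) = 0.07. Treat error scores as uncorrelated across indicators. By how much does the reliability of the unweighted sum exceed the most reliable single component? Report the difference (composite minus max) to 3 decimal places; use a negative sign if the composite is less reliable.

Var(sum) = 2 + 0.14 = 2.14; true-score variance = 1.44 + 0.14 = 1.58; composite reliability = 0.7383.
Max component reliability = 0.7300.
Difference = 0.7383 − 0.7300 = 0.008.

0.008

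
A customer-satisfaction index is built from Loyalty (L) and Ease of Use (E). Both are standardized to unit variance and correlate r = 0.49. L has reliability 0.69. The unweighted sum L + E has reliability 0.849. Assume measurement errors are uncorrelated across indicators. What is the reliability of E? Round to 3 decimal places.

0.860

Var(L+E) = 2 + 2·0.49 = 2.980.
True-score variance = ρ_L + ρ_E + 2·0.49, so 0.849 = (0.69 + ρ_E + 0.98) / 2.980.
ρ_E = 0.849·2.980 − 0.69 − 0.98 = 0.860.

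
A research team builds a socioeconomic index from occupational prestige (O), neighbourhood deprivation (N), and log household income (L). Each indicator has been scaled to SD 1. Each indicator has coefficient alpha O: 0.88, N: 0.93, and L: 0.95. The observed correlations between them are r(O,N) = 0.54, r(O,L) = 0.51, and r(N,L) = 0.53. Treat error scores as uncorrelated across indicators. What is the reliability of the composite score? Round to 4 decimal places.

Var(O+N+L) = 3 + 2·[0.54 + 0.51 + 0.53] = 3 + 3.16 = 6.16.
With uncorrelated errors the cross-covariances are all true-score covariance, so they carry over unchanged; only the diagonal terms shrink to ρᵢσᵢ².
True-score variance = [0.88 + 0.93 + 0.95] + 3.16 = 2.76 + 3.16 = 5.92.
Reliability = 5.92 / 6.16 = 0.9610.

0.9610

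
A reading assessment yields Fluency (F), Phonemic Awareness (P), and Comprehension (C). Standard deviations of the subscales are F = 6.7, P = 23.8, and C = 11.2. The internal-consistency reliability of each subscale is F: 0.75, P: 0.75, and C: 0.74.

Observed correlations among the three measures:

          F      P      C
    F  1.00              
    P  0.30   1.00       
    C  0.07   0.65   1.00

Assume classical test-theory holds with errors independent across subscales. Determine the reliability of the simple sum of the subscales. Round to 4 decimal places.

Var(F+P+C) = 6.7² + 23.8² + 11.2² + 2·[6.7·23.8·0.30 + 6.7·11.2·0.07 + 23.8·11.2·0.65] = 736.77 + 452.71 = 1189.48.
With uncorrelated errors the cross-covariances are all true-score covariance, so they carry over unchanged; only the diagonal terms shrink to ρᵢσᵢ².
True-score variance = [6.7²·0.75 + 23.8²·0.75 + 11.2²·0.74] + 452.71 = 551.323 + 452.71 = 1004.03.
Reliability = 1004.03 / 1189.48 = 0.8441.

0.8441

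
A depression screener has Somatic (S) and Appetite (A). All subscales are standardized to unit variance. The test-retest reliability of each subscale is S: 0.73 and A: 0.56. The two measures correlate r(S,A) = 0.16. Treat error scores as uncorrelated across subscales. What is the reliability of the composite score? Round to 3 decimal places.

0.694

Var(S+A) = 2 + 2·[0.16] = 2 + 0.32 = 2.32.
Because errors are independent across components, Cov(Tᵢ,Tⱼ) = Cov(Xᵢ,Xⱼ); the off-diagonal part of the true-score variance is the same as above.
True-score variance = [0.73 + 0.56] + 0.32 = 1.29 + 0.32 = 1.61.
Reliability = 1.61 / 2.32 = 0.694.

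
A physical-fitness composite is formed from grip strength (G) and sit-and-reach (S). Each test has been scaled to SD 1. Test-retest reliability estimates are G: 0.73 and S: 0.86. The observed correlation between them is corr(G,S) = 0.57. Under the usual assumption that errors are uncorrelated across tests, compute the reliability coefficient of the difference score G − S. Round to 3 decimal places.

0.523

Var(G−S) = 1 + 1 − 2·0.57 = 2 − 1.14 = 0.86.
Under uncorrelated errors the observed covariances equal the true-score covariances, so only the own-variance terms attenuate.
True-score variance = [0.73 + 0.86] − 1.14 = 1.59 − 1.14 = 0.45.
Reliability = 0.45 / 0.86 = 0.523.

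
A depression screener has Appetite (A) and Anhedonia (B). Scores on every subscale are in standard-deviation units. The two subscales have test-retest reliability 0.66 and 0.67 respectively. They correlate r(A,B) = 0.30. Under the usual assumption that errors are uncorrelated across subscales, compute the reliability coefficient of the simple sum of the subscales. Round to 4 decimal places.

Var(A+B) = 2 + 2·[0.30] = 2 + 0.6 = 2.6.
With uncorrelated errors the cross-covariances are all true-score covariance, so they carry over unchanged; only the diagonal terms shrink to ρᵢσᵢ².
True-score variance = [0.66 + 0.67] + 0.6 = 1.33 + 0.6 = 1.93.
Reliability = 1.93 / 2.6 = 0.7423.

0.7423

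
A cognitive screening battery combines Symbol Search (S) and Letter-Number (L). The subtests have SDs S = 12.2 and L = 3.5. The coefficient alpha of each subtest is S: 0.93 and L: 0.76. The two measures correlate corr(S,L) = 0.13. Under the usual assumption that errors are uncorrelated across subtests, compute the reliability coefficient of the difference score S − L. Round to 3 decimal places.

0.911

Var(S−L) = 12.2² + 3.5² − 2·12.2·3.5·0.13 = 161.09 − 11.102 = 149.988.
Under uncorrelated errors the observed covariances equal the true-score covariances, so only the own-variance terms attenuate.
True-score variance = [12.2²·0.93 + 3.5²·0.76] − 11.102 = 147.731 − 11.102 = 136.629.
Reliability = 136.629 / 149.988 = 0.911.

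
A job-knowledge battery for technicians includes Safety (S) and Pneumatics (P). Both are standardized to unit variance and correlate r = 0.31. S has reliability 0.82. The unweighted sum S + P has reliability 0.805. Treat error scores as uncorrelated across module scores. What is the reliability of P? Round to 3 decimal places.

Var(S+P) = 2 + 2·0.31 = 2.620.
True-score variance = ρ_S + ρ_P + 2·0.31, so 0.805 = (0.82 + ρ_P + 0.62) / 2.620.
ρ_P = 0.805·2.620 − 0.82 − 0.62 = 0.669.

0.669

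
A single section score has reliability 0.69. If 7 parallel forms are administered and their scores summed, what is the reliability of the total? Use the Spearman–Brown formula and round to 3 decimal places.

ρ_k = kρ / (1 + (k−1)ρ) = 7·0.69 / (1 + 6·0.69) = 4.830 / 5.140 = 0.940.

0.940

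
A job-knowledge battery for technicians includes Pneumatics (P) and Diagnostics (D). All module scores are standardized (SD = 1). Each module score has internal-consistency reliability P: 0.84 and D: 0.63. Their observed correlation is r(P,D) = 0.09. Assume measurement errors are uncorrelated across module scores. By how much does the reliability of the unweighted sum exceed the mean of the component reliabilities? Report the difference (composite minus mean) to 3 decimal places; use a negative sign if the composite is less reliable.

0.022

Var(sum) = 2 + 0.18 = 2.18; true-score variance = 1.47 + 0.18 = 1.65; composite reliability = 0.7569.
Mean component reliability = 0.7350.
Difference = 0.7569 − 0.7350 = 0.022.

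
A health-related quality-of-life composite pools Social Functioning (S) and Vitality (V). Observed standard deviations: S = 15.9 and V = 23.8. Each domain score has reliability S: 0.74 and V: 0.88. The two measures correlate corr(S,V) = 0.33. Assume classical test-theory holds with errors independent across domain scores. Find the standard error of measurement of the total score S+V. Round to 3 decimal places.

Var(total) = 819.25 + 249.757 = 1069.01.
True-score variance = 685.547 + 249.757 = 935.304, so reliability = 0.8749.
Error variance = 1069.01 − 935.304 = 133.703; SEM = √133.703 = 11.563.

11.563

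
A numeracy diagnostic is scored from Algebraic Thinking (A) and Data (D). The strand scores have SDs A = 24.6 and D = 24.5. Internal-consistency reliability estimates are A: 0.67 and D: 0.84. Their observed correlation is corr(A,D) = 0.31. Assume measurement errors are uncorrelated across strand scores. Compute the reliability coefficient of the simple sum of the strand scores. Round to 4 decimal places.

0.8127

Var(A+D) = 24.6² + 24.5² + 2·[24.6·24.5·0.31] = 1205.41 + 373.674 = 1579.08.
Under uncorrelated errors the observed covariances equal the true-score covariances, so only the own-variance terms attenuate.
True-score variance = [24.6²·0.67 + 24.5²·0.84] + 373.674 = 909.667 + 373.674 = 1283.34.
Reliability = 1283.34 / 1579.08 = 0.8127.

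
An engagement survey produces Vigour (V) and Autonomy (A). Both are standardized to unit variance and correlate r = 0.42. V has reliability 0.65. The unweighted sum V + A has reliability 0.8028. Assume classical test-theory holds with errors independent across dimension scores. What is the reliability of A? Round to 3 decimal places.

Var(V+A) = 2 + 2·0.42 = 2.840.
True-score variance = ρ_V + ρ_A + 2·0.42, so 0.8028 = (0.65 + ρ_A + 0.84) / 2.840.
ρ_A = 0.8028·2.840 − 0.65 − 0.84 = 0.790.

0.790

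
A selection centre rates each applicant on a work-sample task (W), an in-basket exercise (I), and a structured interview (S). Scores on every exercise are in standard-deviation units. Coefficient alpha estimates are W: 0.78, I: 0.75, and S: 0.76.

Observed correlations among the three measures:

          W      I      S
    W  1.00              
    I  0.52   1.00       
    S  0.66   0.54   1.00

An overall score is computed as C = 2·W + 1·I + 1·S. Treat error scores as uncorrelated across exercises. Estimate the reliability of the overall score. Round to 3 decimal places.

Var(C) = 2² + 1 + 1 + 2·[2·0.52 + 2·0.66 + 0.54] = 6 + 5.8 = 11.8.
With uncorrelated errors the cross-covariances are all true-score covariance, so they carry over unchanged; only the diagonal terms shrink to ρᵢσᵢ².
True-score variance = [2²·0.78 + 0.75 + 0.76] + 5.8 = 4.63 + 5.8 = 10.43.
Reliability = 10.43 / 11.8 = 0.884.

0.884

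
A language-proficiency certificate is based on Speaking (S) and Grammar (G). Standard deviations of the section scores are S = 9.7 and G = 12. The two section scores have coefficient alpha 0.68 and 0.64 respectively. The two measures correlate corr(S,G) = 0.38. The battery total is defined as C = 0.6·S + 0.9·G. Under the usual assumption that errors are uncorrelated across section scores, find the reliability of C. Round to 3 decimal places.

Var(C) = 0.6²·9.7² + 0.9²·12² + 2·[0.54·9.7·12·0.38] = 150.512 + 47.7706 = 198.283.
With uncorrelated errors the cross-covariances are all true-score covariance, so they carry over unchanged; only the diagonal terms shrink to ρᵢσᵢ².
True-score variance = [0.6²·9.7²·0.68 + 0.9²·12²·0.64] + 47.7706 = 97.6828 + 47.7706 = 145.453.
Reliability = 145.453 / 198.283 = 0.734.

0.734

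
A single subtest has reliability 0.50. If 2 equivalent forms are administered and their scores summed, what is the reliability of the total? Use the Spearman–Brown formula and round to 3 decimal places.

0.667

ρ_k = kρ / (1 + (k−1)ρ) = 2·0.50 / (1 + 1·0.50) = 1.000 / 1.500 = 0.667.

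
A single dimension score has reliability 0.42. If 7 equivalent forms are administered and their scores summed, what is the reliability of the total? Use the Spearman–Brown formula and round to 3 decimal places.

ρ_k = kρ / (1 + (k−1)ρ) = 7·0.42 / (1 + 6·0.42) = 2.940 / 3.520 = 0.835.

0.835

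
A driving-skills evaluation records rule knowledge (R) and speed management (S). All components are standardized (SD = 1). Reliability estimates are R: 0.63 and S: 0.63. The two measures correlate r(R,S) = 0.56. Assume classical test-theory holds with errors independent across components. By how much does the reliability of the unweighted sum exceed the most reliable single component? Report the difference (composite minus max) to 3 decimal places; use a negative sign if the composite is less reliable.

0.133

Var(sum) = 2 + 1.12 = 3.12; true-score variance = 1.26 + 1.12 = 2.38; composite reliability = 0.7628.
Max component reliability = 0.6300.
Difference = 0.7628 − 0.6300 = 0.133.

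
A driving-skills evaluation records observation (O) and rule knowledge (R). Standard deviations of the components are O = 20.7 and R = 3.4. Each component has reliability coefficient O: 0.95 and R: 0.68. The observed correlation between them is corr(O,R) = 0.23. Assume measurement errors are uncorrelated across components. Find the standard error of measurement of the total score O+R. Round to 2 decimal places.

Var(total) = 440.05 + 32.3748 = 472.425.
True-score variance = 414.926 + 32.3748 = 447.301, so reliability = 0.9468.
Error variance = 472.425 − 447.301 = 25.1237; SEM = √25.1237 = 5.01.

5.01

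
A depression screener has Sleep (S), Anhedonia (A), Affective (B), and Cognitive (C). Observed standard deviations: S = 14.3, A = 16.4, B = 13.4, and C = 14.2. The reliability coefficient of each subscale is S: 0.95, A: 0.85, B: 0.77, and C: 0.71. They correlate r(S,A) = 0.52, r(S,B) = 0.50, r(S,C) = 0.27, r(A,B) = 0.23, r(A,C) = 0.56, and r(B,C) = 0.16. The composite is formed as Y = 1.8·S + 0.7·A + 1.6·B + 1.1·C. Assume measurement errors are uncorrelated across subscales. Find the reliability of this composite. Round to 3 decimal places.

Var(Y) = 1.8²·14.3² + 0.7²·16.4² + 1.6²·13.4² + 1.1²·14.2² + 2·[1.26·14.3·16.4·0.52 + 2.88·14.3·13.4·0.50 + 1.98·14.3·14.2·0.27 + 1.12·16.4·13.4·0.23 + 0.77·16.4·14.2·0.56 + 1.76·13.4·14.2·0.16] = 1498 + 1497.51 = 2995.51.
Because errors are independent across components, Cov(Tᵢ,Tⱼ) = Cov(Xᵢ,Xⱼ); the off-diagonal part of the true-score variance is the same as above.
True-score variance = [1.8²·14.3²·0.95 + 0.7²·16.4²·0.85 + 1.6²·13.4²·0.77 + 1.1²·14.2²·0.71] + 1497.51 = 1268.62 + 1497.51 = 2766.13.
Reliability = 2766.13 / 2995.51 = 0.923.

0.923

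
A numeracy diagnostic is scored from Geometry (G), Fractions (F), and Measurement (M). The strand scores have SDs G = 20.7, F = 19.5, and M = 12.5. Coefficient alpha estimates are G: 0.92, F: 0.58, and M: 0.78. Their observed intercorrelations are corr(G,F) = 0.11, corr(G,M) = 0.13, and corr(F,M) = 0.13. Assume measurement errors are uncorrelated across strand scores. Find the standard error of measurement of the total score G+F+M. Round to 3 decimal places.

Var(total) = 964.99 + 219.453 = 1184.44.
True-score variance = 736.631 + 219.453 = 956.084, so reliability = 0.8072.
Error variance = 1184.44 − 956.084 = 228.359; SEM = √228.359 = 15.112.

15.112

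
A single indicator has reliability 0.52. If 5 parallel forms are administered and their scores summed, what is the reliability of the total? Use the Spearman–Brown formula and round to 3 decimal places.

0.844

ρ_k = kρ / (1 + (k−1)ρ) = 5·0.52 / (1 + 4·0.52) = 2.600 / 3.080 = 0.844.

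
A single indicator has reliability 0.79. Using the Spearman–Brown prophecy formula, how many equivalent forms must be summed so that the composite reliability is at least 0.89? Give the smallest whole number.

k ≥ ρ*(1−ρ₁)/(ρ₁(1−ρ*)) = 0.89·0.21 / (0.79·0.11) = 2.151.
Smallest integer k = 3.

3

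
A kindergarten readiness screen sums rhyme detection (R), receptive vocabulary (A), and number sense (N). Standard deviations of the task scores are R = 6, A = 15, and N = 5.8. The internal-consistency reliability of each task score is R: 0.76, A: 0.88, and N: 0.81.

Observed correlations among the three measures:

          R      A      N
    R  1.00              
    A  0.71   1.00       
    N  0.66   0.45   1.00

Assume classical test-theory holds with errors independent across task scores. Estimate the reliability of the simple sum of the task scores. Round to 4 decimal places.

Var(R+A+N) = 6² + 15² + 5.8² + 2·[6·15·0.71 + 6·5.8·0.66 + 15·5.8·0.45] = 294.64 + 252.036 = 546.676.
With uncorrelated errors the cross-covariances are all true-score covariance, so they carry over unchanged; only the diagonal terms shrink to ρᵢσᵢ².
True-score variance = [6²·0.76 + 15²·0.88 + 5.8²·0.81] + 252.036 = 252.608 + 252.036 = 504.644.
Reliability = 504.644 / 546.676 = 0.9231.

0.9231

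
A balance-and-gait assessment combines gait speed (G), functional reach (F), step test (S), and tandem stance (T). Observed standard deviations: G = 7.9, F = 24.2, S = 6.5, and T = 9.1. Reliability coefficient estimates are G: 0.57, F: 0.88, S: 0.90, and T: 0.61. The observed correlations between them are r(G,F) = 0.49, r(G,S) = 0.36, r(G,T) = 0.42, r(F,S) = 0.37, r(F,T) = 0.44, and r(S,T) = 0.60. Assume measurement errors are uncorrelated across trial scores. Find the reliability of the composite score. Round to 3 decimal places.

Var(G+F+S+T) = 7.9² + 24.2² + 6.5² + 9.1² + 2·[7.9·24.2·0.49 + 7.9·6.5·0.36 + 7.9·9.1·0.42 + 24.2·6.5·0.37 + 24.2·9.1·0.44 + 6.5·9.1·0.60] = 773.11 + 665.892 = 1439.
Under uncorrelated errors the observed covariances equal the true-score covariances, so only the own-variance terms attenuate.
True-score variance = [7.9²·0.57 + 24.2²·0.88 + 6.5²·0.90 + 9.1²·0.61] + 665.892 = 639.476 + 665.892 = 1305.37.
Reliability = 1305.37 / 1439 = 0.907.

0.907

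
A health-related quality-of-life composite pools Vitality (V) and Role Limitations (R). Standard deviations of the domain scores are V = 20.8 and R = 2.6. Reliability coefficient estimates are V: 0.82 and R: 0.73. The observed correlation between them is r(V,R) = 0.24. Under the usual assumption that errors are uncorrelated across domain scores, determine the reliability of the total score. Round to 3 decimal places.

Var(V+R) = 20.8² + 2.6² + 2·[20.8·2.6·0.24] = 439.4 + 25.9584 = 465.358.
With uncorrelated errors the cross-covariances are all true-score covariance, so they carry over unchanged; only the diagonal terms shrink to ρᵢσᵢ².
True-score variance = [20.8²·0.82 + 2.6²·0.73] + 25.9584 = 359.7 + 25.9584 = 385.658.
Reliability = 385.658 / 465.358 = 0.829.

0.829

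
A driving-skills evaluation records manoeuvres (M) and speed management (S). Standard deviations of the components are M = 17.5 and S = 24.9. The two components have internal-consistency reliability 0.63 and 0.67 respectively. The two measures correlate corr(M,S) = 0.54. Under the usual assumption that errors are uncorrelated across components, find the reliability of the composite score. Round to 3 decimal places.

0.772

Var(M+S) = 17.5² + 24.9² + 2·[17.5·24.9·0.54] = 926.26 + 470.61 = 1396.87.
Under uncorrelated errors the observed covariances equal the true-score covariances, so only the own-variance terms attenuate.
True-score variance = [17.5²·0.63 + 24.9²·0.67] + 470.61 = 608.344 + 470.61 = 1078.95.
Reliability = 1078.95 / 1396.87 = 0.772.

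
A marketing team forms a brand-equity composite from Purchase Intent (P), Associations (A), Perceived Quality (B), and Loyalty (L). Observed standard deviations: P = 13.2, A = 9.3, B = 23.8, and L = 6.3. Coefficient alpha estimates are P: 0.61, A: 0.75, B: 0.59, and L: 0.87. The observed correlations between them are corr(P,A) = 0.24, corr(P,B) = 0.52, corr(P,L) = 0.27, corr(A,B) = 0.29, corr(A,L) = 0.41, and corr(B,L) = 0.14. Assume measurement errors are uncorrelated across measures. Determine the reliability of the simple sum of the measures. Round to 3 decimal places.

Var(P+A+B+L) = 13.2² + 9.3² + 23.8² + 6.3² + 2·[13.2·9.3·0.24 + 13.2·23.8·0.52 + 13.2·6.3·0.27 + 9.3·23.8·0.29 + 9.3·6.3·0.41 + 23.8·6.3·0.14] = 866.86 + 648.962 = 1515.82.
Under uncorrelated errors the observed covariances equal the true-score covariances, so only the own-variance terms attenuate.
True-score variance = [13.2²·0.61 + 9.3²·0.75 + 23.8²·0.59 + 6.3²·0.87] + 648.962 = 539.884 + 648.962 = 1188.85.
Reliability = 1188.85 / 1515.82 = 0.784.

0.784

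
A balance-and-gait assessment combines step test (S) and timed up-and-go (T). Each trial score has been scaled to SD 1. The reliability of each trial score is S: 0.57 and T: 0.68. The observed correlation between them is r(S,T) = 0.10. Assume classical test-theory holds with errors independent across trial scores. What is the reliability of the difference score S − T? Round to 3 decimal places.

Var(S−T) = 1 + 1 − 2·0.10 = 2 − 0.2 = 1.8.
Under uncorrelated errors the observed covariances equal the true-score covariances, so only the own-variance terms attenuate.
True-score variance = [0.57 + 0.68] − 0.2 = 1.25 − 0.2 = 1.05.
Reliability = 1.05 / 1.8 = 0.583.

0.583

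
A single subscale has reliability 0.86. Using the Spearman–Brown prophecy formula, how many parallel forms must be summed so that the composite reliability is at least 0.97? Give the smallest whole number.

k ≥ ρ*(1−ρ₁)/(ρ₁(1−ρ*)) = 0.97·0.14 / (0.86·0.03) = 5.264.
Smallest integer k = 6.

6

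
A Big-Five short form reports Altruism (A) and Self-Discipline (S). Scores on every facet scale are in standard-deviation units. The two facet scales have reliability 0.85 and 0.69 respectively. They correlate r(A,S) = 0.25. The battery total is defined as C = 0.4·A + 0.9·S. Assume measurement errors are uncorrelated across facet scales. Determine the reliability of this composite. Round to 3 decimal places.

0.761

Var(C) = 0.4² + 0.9² + 2·[0.36·0.25] = 0.97 + 0.18 = 1.15.
With uncorrelated errors the cross-covariances are all true-score covariance, so they carry over unchanged; only the diagonal terms shrink to ρᵢσᵢ².
True-score variance = [0.4²·0.85 + 0.9²·0.69] + 0.18 = 0.6949 + 0.18 = 0.8749.
Reliability = 0.8749 / 1.15 = 0.761.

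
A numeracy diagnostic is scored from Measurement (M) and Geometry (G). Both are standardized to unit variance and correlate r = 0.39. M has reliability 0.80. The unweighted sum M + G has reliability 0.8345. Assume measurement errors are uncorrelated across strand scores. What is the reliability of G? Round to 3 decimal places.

0.740

Var(M+G) = 2 + 2·0.39 = 2.780.
True-score variance = ρ_M + ρ_G + 2·0.39, so 0.8345 = (0.80 + ρ_G + 0.78) / 2.780.
ρ_G = 0.8345·2.780 − 0.80 − 0.78 = 0.740.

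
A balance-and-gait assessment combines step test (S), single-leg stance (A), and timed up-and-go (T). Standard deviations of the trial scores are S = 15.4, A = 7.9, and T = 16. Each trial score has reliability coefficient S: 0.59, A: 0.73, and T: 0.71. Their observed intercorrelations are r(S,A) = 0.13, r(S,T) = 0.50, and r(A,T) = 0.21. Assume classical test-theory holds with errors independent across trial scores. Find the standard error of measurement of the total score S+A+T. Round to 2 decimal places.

13.72

Var(total) = 555.57 + 331.12 = 886.69.
True-score variance = 367.244 + 331.12 = 698.363, so reliability = 0.7876.
Error variance = 886.69 − 698.363 = 188.326; SEM = √188.326 = 13.72.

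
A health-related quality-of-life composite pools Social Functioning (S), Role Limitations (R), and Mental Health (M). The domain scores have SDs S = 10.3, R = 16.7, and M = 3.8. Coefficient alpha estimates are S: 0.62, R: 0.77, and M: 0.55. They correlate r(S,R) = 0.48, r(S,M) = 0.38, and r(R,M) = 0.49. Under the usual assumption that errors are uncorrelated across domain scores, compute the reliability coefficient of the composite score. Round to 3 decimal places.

Var(S+R+M) = 10.3² + 16.7² + 3.8² + 2·[10.3·16.7·0.48 + 10.3·3.8·0.38 + 16.7·3.8·0.49] = 399.42 + 257.067 = 656.487.
Because errors are independent across components, Cov(Tᵢ,Tⱼ) = Cov(Xᵢ,Xⱼ); the off-diagonal part of the true-score variance is the same as above.
True-score variance = [10.3²·0.62 + 16.7²·0.77 + 3.8²·0.55] + 257.067 = 288.463 + 257.067 = 545.53.
Reliability = 545.53 / 656.487 = 0.831.

0.831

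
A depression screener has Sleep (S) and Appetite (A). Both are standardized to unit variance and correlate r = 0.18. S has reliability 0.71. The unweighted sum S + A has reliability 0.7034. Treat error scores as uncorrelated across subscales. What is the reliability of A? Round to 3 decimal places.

0.590

Var(S+A) = 2 + 2·0.18 = 2.360.
True-score variance = ρ_S + ρ_A + 2·0.18, so 0.7034 = (0.71 + ρ_A + 0.36) / 2.360.
ρ_A = 0.7034·2.360 − 0.71 − 0.36 = 0.590.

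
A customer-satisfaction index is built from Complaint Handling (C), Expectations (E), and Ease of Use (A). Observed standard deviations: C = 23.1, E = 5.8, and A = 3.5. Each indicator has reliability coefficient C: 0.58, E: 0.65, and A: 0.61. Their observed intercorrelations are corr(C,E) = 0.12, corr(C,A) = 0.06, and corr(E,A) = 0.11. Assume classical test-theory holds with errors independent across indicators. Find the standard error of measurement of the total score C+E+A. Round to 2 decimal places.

15.51

Var(total) = 579.5 + 46.3232 = 625.823.
True-score variance = 338.832 + 46.3232 = 385.155, so reliability = 0.6154.
Error variance = 625.823 − 385.155 = 240.668; SEM = √240.668 = 15.51.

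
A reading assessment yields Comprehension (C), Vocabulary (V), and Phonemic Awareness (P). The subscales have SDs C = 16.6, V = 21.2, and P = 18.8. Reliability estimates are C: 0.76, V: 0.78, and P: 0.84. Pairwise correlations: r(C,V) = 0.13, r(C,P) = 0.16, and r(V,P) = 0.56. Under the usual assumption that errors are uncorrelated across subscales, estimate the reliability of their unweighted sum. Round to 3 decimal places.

Var(C+V+P) = 16.6² + 21.2² + 18.8² + 2·[16.6·21.2·0.13 + 16.6·18.8·0.16 + 21.2·18.8·0.56] = 1078.44 + 637.752 = 1716.19.
Under uncorrelated errors the observed covariances equal the true-score covariances, so only the own-variance terms attenuate.
True-score variance = [16.6²·0.76 + 21.2²·0.78 + 18.8²·0.84] + 637.752 = 856.878 + 637.752 = 1494.63.
Reliability = 1494.63 / 1716.19 = 0.871.

0.871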